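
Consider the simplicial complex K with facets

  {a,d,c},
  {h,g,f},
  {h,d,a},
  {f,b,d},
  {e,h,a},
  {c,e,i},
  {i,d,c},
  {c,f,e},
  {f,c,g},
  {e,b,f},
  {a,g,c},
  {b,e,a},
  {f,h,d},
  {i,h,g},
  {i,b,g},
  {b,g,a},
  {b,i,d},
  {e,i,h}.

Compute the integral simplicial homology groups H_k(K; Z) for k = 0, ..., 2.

Fix the vertex order a < b < c < d < e < f < g < h < i and write every simplex with vertices in increasing order. Then dim K = 2 and the simplices of K are:

  0-simplices (9): a, b, c, d, e, f, g, h, i
  1-simplices (27): ab, ac, ad, ae, ag, ah, bd, be, bf, bg, bi, cd, ce, cf, cg, ci, df, dh, di, ef, eh, ei, fg, fh, gh, gi, hi
  2-simplices (18): abe, abg, acd, acg, adh, aeh, bdf, bdi, bef, bgi, cdi, cef, cei, cfg, dfh, ehi, fgh, ghi

Hence C_0 ≅ Z^9, C_1 ≅ Z^27, C_2 ≅ Z^18.

∂_1: C_1 → C_0 is given by ∂[p,q] = [q] − [p].
As a 9×27 matrix over Z this has rank 8, with invariant factors (1,1,1,1,1,1,1,1).

The boundary map ∂_2: C_2 → C_1 acts by ∂[p,q,r] = [q,r] − [p,r] + [p,q]. For instance
  ∂ghi = hi − gi + gh,
  ∂bgi = gi − bi + bg.
As a 27×18 matrix over Z this has rank 17, with invariant factors (1,1,1,1,1,1,1,1,1,1,1,1,1,1,1,1,1).

Now H_k = ker ∂_k / im ∂_{k+1}, so:

  H_0: rank C_0 − rank ∂_1 = 9 − 8 = 1, and the invariant factors of ∂_1 are all 1, so H_0 = Z.
  H_1: rank ker ∂_1 − rank ∂_2 = (27 − 8) − 17 = 2, and the invariant factors of ∂_2 are all 1, so H_1 = Z^2.
  H_2: rank ker ∂_2 − rank ∂_3 = (18 − 17) − 0 = 1, and there is no ∂_3, so H_2 = Z.

(K is a triangulation of the torus T^2.)

H_0 = Z,  H_1 = Z^2,  H_2 = Z.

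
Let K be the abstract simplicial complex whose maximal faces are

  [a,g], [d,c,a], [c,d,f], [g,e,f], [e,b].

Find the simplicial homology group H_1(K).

Order the vertices as a < b < c < d < e < f < g. Listing each simplex with vertices in this order, K has dimension 2 with simplices:

  0-simplices (7): a, b, c, d, e, f, g
  1-simplices (10): ac, ad, ag, be, cd, cf, df, ef, eg, fg
  2-simplices (3): acd, cdf, efg

so the chain groups are C_0 ≅ Z^7, C_1 ≅ Z^10, C_2 ≅ Z^3.

The boundary map ∂_1: C_1 → C_0 maps an edge to its endpoints' difference, ∂[p,q] = q − p.
The 7×10 boundary matrix has rank 6 and Smith normal form diag(1,1,1,1,1,1).

∂_2: C_2 → C_1 sends each 2-simplex [p,q,r] to [q,r] − [p,r] + [p,q]. For instance
  ∂acd = cd − ad + ac,
  ∂efg = fg − eg + ef.
This gives a 10×3 integer matrix of rank 3; reducing to Smith normal form yields diagonal entries (1,1,1).

Reading off H_k = ker ∂_k / im ∂_{k+1}:

  H_1: rank ker ∂_1 − rank ∂_2 = (10 − 6) − 3 = 1, and the invariant factors of ∂_2 are all 1, so H_1 ≅ Z.

H_1 ≅ Z.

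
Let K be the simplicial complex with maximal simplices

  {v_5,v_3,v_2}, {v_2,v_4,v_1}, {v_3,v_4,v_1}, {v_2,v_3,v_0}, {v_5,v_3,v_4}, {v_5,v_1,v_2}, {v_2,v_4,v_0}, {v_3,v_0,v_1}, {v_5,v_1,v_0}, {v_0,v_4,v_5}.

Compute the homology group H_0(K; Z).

H_0 ≅ Z.

We work with the vertex ordering v_0 < v_1 < v_2 < v_3 < v_4 < v_5. The simplices of K, each written with vertices in increasing order, are:

  0-simplices (6): [v_0], [v_1], [v_2], [v_3], [v_4], [v_5]
  1-simplices (15): (15 of them)
  2-simplices (10): [v_0,v_1,v_3], [v_0,v_1,v_5], [v_0,v_2,v_3], [v_0,v_2,v_4], [v_0,v_4,v_5], [v_1,v_2,v_4], [v_1,v_2,v_5], [v_1,v_3,v_4], [v_2,v_3,v_5], [v_3,v_4,v_5]

so the chain groups are C_0 ≅ Z^6, C_1 ≅ Z^15, C_2 ≅ Z^10.

The boundary map ∂_1: C_1 → C_0 is given by ∂[p,q] = [q] − [p]. For instance
  ∂[v_3,v_4] = [v_4] − [v_3].
This gives a 6×15 integer matrix of rank 5; reducing to Smith normal form yields diagonal entries (1,1,1,1,1).

∂_2: C_2 → C_1 sends each 2-simplex [p,q,r] to [q,r] − [p,r] + [p,q]. For instance
  ∂[v_1,v_2,v_4] = [v_2,v_4] − [v_1,v_4] + [v_1,v_2],
  ∂[v_1,v_3,v_4] = [v_3,v_4] − [v_1,v_4] + [v_1,v_3].
The resulting 15×10 matrix has rank 10, and its Smith normal form has invariant factors (1,1,1,1,1,1,1,1,1,2).

From H_k ≅ ker(∂_k) / im(∂_{k+1}) we obtain:

  H_0: rank C_0 − rank ∂_1 = 6 − 5 = 1, and the invariant factors of ∂_1 are all 1, so H_0 = Z.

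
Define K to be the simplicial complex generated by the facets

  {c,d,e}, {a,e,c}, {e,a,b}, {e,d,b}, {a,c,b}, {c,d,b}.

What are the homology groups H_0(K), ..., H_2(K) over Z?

K has 5 vertices, 9 edges, 6 triangles.
rank ∂_0 = 0, rank ∂_1 = 4 ⇒ b_0 = 5 − 0 − 4 = 1; all invariant factors of ∂_1 are 1 so no torsion. So H_0 ≅ Z.
rank ∂_1 = 4, rank ∂_2 = 5 ⇒ b_1 = 9 − 4 − 5 = 0; all invariant factors of ∂_2 are 1 so no torsion. So H_1 ≅ 0.
rank ∂_2 = 5, rank ∂_3 = 0 ⇒ b_2 = 6 − 5 − 0 = 1. So H_2 ≅ Z.

H_0 ≅ Z,  H_1 = 0,  H_2 ≅ Z.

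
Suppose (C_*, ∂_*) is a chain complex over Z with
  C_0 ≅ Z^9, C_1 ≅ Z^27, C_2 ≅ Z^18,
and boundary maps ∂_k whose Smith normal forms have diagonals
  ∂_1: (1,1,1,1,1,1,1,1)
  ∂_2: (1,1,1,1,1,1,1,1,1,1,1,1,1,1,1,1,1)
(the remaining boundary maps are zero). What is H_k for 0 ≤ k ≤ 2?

H_0 ≅ Z,  H_1 ≅ Z^2,  H_2 ≅ Z.

H_0: b_0 = 9 − 0 − 8 = 1; torsion from ∂_1 factors > 1: none. So H_0 ≅ Z.
H_1: b_1 = 27 − 8 − 17 = 2; torsion from ∂_2 factors > 1: none. So H_1 ≅ Z^2.
H_2: b_2 = 18 − 17 − 0 = 1; torsion from ∂_3 factors > 1: none. So H_2 ≅ Z.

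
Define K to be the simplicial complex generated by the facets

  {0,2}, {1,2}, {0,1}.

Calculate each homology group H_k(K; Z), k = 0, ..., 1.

Order the vertices as 0 < 1 < 2. Listing each simplex with vertices in this order, K has dimension 1 with simplices:

  0-simplices (3): [0], [1], [2]
  1-simplices (3): [0,1], [0,2], [1,2]

giving chain groups C_0 ≅ Z^3, C_1 ≅ Z^3.

The boundary map ∂_1: C_1 → C_0 is given by ∂[p,q] = [q] − [p]. For instance
  ∂[0,2] = [2] − [0].
As a 3×3 matrix over Z this has rank 2, with invariant factors (1,1).

Reading off H_k = ker ∂_k / im ∂_{k+1}:

  H_0: rank C_0 − rank ∂_1 = 3 − 2 = 1, and the invariant factors of ∂_1 are all 1, so H_0 ≅ Z.
  H_1: rank ker ∂_1 − rank ∂_2 = (3 − 2) − 0 = 1, and there is no ∂_2, so H_1 ≅ Z.

As a check, the Euler characteristic is 3 − 3 = 0, which agrees with 1 − 1 = 0.

H_0 = Z,  H_1 = Z.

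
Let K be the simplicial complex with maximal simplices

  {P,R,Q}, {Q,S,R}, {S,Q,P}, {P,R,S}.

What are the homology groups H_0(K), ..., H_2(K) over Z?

Fix the vertex order P < Q < R < S and write every simplex with vertices in increasing order. Then dim K = 2 and the simplices of K are:

  0-simplices (4): P, Q, R, S
  1-simplices (6): PQ, PR, PS, QR, QS, RS
  2-simplices (4): PQR, PQS, PRS, QRS

Hence C_0 ≅ Z^4, C_1 ≅ Z^6, C_2 ≅ Z^4.

∂_1: C_1 → C_0 maps an edge to its endpoints' difference, ∂[p,q] = q − p. For instance
  ∂QS = S − Q.
This gives a 4×6 integer matrix of rank 3; reducing to Smith normal form yields diagonal entries (1,1,1).

∂_2: C_2 → C_1 acts by ∂[p,q,r] = [q,r] − [p,r] + [p,q]. For instance
  ∂QRS = RS − QS + QR,
  ∂PRS = RS − PS + PR.
This gives a 6×4 integer matrix of rank 3; reducing to Smith normal form yields diagonal entries (1,1,1).

Reading off H_k = ker ∂_k / im ∂_{k+1}:

  H_0: rank C_0 − rank ∂_1 = 4 − 3 = 1, and the invariant factors of ∂_1 are all 1, so H_0 = Z.
  H_1: rank ker ∂_1 − rank ∂_2 = (6 − 3) − 3 = 0, and the invariant factors of ∂_2 are all 1, so H_1 = 0.
  H_2: rank ker ∂_2 − rank ∂_3 = (4 − 3) − 0 = 1, and there is no ∂_3, so H_2 = Z.

H_0 ≅ Z,  H_1 = 0,  H_2 ≅ Z.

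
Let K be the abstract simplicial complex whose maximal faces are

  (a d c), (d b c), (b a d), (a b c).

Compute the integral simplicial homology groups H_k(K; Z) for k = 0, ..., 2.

K has 4 vertices, 6 edges, 4 triangles.
rank ∂_0 = 0, rank ∂_1 = 3 ⇒ b_0 = 4 − 0 − 3 = 1; all invariant factors of ∂_1 are 1 so no torsion. So H_0 = Z.
rank ∂_1 = 3, rank ∂_2 = 3 ⇒ b_1 = 6 − 3 − 3 = 0; all invariant factors of ∂_2 are 1 so no torsion. So H_1 = 0.
rank ∂_2 = 3, rank ∂_3 = 0 ⇒ b_2 = 4 − 3 − 0 = 1. So H_2 = Z.

H_0 = Z,  H_1 = 0,  H_2 = Z.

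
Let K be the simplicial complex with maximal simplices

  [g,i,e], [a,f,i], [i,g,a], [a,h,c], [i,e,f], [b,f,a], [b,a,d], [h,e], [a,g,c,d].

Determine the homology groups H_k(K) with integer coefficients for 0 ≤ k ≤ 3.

H_0 = Z,  H_1 = Z,  H_2 = 0,  H_3 = 0.

Fix the vertex order a < b < c < d < e < f < g < h < i and write every simplex with vertices in increasing order. Then dim K = 3 and the simplices of K are:

  0-simplices (9): a, b, c, d, e, f, g, h, i
  1-simplices (19): ab, ac, ad, af, ag, ah, ai, bd, bf, cd, cg, ch, dg, ef, eg, eh, ei, fi, gi
  2-simplices (11): abd, abf, acd, acg, ach, adg, afi, agi, cdg, efi, egi
  3-simplices (1): acdg

so the chain groups are C_0 ≅ Z^9, C_1 ≅ Z^19, C_2 ≅ Z^11, C_3 ≅ Z^1.

Boundary ∂_1: C_1 → C_0 maps an edge to its endpoints' difference, ∂[p,q] = q − p. For instance
  ∂cd = d − c.
The resulting 9×19 matrix has rank 8, and its Smith normal form has invariant factors (1,1,1,1,1,1,1,1).

∂_2: C_2 → C_1 acts by ∂[p,q,r] = [q,r] − [p,r] + [p,q]. For instance
  ∂egi = gi − ei + eg,
  ∂afi = fi − ai + af.
As a 19×11 matrix over Z this has rank 10, with invariant factors (1,1,1,1,1,1,1,1,1,1).

∂_3: C_3 → C_2 sends each 3-simplex σ to the alternating sum Σ_i (−1)^i (σ with its i-th vertex removed). For instance
  ∂acdg = cdg − adg + acg − acd.
The resulting 11×1 matrix has rank 1, and its Smith normal form has invariant factors (1).

Computing H_k = (kernel of ∂_k) / (image of ∂_{k+1}):

  H_0: rank C_0 − rank ∂_1 = 9 − 8 = 1, and the invariant factors of ∂_1 are all 1, so H_0 = Z.
  H_1: rank ker ∂_1 − rank ∂_2 = (19 − 8) − 10 = 1, and the invariant factors of ∂_2 are all 1, so H_1 = Z.
  H_2: rank ker ∂_2 − rank ∂_3 = (11 − 10) − 1 = 0, and the invariant factors of ∂_3 are all 1, so H_2 = 0.
  H_3: rank ker ∂_3 − rank ∂_4 = (1 − 1) − 0 = 0, and there is no ∂_4, so H_3 = 0.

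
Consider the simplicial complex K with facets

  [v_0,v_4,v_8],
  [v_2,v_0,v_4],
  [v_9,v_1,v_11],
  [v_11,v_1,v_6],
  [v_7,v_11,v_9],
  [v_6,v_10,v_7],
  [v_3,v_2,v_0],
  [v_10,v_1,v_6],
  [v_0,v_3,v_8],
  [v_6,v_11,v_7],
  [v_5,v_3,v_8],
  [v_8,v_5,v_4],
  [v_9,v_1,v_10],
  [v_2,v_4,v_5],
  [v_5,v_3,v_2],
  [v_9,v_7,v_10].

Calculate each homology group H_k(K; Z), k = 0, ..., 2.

Take the total order v_0 < v_1 < v_2 < v_3 < v_4 < v_5 < v_6 < v_7 < v_8 < v_9 < v_10 < v_11 on the vertex set. Then K (dimension 2) consists of the simplices:

  0-simplices (12): [v_0], [v_1], [v_2], [v_3], [v_4], [v_5], [v_6], [v_7], [v_8], [v_9], [v_10], [v_11]
  1-simplices (24): (24 of them)
  2-simplices (16): (16 of them)

giving chain groups C_0 ≅ Z^12, C_1 ≅ Z^24, C_2 ≅ Z^16.

∂_1: C_1 → C_0 sends each edge [p,q] (with p < q) to q − p.
As a 12×24 matrix over Z this has rank 10, with invariant factors (1,1,1,1,1,1,1,1,1,1).

Boundary ∂_2: C_2 → C_1 maps a triangle to the signed sum of its edges. For instance
  ∂[v_6,v_7,v_10] = [v_7,v_10] − [v_6,v_10] + [v_6,v_7],
  ∂[v_1,v_6,v_11] = [v_6,v_11] − [v_1,v_11] + [v_1,v_6].
The resulting 24×16 matrix has rank 14, and its Smith normal form has invariant factors (1,1,1,1,1,1,1,1,1,1,1,1,1,1).

Reading off H_k = ker ∂_k / im ∂_{k+1}:

  H_0: rank C_0 − rank ∂_1 = 12 − 10 = 2, and the invariant factors of ∂_1 are all 1, so H_0 ≅ Z^2.
  H_1: rank ker ∂_1 − rank ∂_2 = (24 − 10) − 14 = 0, and the invariant factors of ∂_2 are all 1, so H_1 ≅ 0.
  H_2: rank ker ∂_2 − rank ∂_3 = (16 − 14) − 0 = 2, and there is no ∂_3, so H_2 ≅ Z^2.

(K is a triangulation of the disjoint union of the 2-sphere S^2 and the 2-sphere S^2.)

H_0 = Z^2,  H_1 = 0,  H_2 = Z^2.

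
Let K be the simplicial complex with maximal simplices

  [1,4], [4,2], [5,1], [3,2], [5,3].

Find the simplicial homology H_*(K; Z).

K has 5 vertices, 5 edges.
rank ∂_0 = 0, rank ∂_1 = 4 ⇒ b_0 = 5 − 0 − 4 = 1; all invariant factors of ∂_1 are 1 so no torsion. So H_0 ≅ Z.
rank ∂_1 = 4, rank ∂_2 = 0 ⇒ b_1 = 5 − 4 − 0 = 1. So H_1 ≅ Z.

H_0 = Z,  H_1 = Z.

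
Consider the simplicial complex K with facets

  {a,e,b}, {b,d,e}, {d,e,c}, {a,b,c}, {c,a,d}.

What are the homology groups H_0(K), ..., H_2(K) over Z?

We work with the vertex ordering a < b < c < d < e. The simplices of K, each written with vertices in increasing order, are:

  0-simplices (5): a, b, c, d, e
  1-simplices (10): ab, ac, ad, ae, bc, bd, be, cd, ce, de
  2-simplices (5): abc, abe, acd, bde, cde

Hence C_0 ≅ Z^5, C_1 ≅ Z^10, C_2 ≅ Z^5.

Boundary ∂_1: C_1 → C_0 maps an edge to its endpoints' difference, ∂[p,q] = q − p. For instance
  ∂ae = e − a.
The 5×10 boundary matrix has rank 4 and Smith normal form diag(1,1,1,1).

The boundary map ∂_2: C_2 → C_1 maps a triangle to the signed sum of its edges. For instance
  ∂bde = de − be + bd,
  ∂cde = de − ce + cd.
The 10×5 boundary matrix has rank 5 and Smith normal form diag(1,1,1,1,1).

Computing H_k = (kernel of ∂_k) / (image of ∂_{k+1}):

  H_0: rank C_0 − rank ∂_1 = 5 − 4 = 1, and the invariant factors of ∂_1 are all 1, so H_0 = Z.
  H_1: rank ker ∂_1 − rank ∂_2 = (10 − 4) − 5 = 1, and the invariant factors of ∂_2 are all 1, so H_1 = Z.
  H_2: rank ker ∂_2 − rank ∂_3 = (5 − 5) − 0 = 0, and there is no ∂_3, so H_2 = 0.

H_0 ≅ Z,  H_1 ≅ Z,  H_2 = 0.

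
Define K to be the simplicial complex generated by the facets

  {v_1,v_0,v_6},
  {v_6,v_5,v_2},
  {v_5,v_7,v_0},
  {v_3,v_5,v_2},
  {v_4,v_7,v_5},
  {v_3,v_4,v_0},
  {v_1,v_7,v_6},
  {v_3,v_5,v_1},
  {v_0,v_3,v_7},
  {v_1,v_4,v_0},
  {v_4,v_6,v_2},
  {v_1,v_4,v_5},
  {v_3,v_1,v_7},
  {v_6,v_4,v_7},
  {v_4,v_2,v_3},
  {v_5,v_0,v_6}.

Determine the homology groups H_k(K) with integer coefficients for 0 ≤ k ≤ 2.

We work with the vertex ordering v_0 < v_1 < v_2 < v_3 < v_4 < v_5 < v_6 < v_7. The simplices of K, each written with vertices in increasing order, are:

  0-simplices (8): [v_0], [v_1], [v_2], [v_3], [v_4], [v_5], [v_6], [v_7]
  1-simplices (24): (24 of them)
  2-simplices (16): (16 of them)

Hence C_0 ≅ Z^8, C_1 ≅ Z^24, C_2 ≅ Z^16.

The boundary map ∂_1: C_1 → C_0 maps an edge to its endpoints' difference, ∂[p,q] = q − p. For instance
  ∂[v_2,v_6] = [v_6] − [v_2].
The 8×24 boundary matrix has rank 7 and Smith normal form diag(1,1,1,1,1,1,1).

Boundary ∂_2: C_2 → C_1 acts by ∂[p,q,r] = [q,r] − [p,r] + [p,q]. For instance
  ∂[v_1,v_4,v_5] = [v_4,v_5] − [v_1,v_5] + [v_1,v_4],
  ∂[v_2,v_3,v_4] = [v_3,v_4] − [v_2,v_4] + [v_2,v_3].
The resulting 24×16 matrix has rank 15, and its Smith normal form has invariant factors (1,1,1,1,1,1,1,1,1,1,1,1,1,1,1).

Now H_k = ker ∂_k / im ∂_{k+1}, so:

  H_0: rank C_0 − rank ∂_1 = 8 − 7 = 1, and the invariant factors of ∂_1 are all 1, so H_0 = Z.
  H_1: rank ker ∂_1 − rank ∂_2 = (24 − 7) − 15 = 2, and the invariant factors of ∂_2 are all 1, so H_1 = Z^2.
  H_2: rank ker ∂_2 − rank ∂_3 = (16 − 15) − 0 = 1, and there is no ∂_3, so H_2 = Z.

H_0 = Z,  H_1 = Z^2,  H_2 = Z.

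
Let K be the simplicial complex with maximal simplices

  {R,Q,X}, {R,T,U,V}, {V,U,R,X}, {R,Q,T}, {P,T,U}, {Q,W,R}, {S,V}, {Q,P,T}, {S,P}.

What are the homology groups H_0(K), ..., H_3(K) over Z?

H_0 = Z,  H_1 = Z,  H_2 = 0,  H_3 = 0.

Fix the vertex order P < Q < R < S < T < U < V < W < X and write every simplex with vertices in increasing order. Then dim K = 3 and the simplices of K are:

  0-simplices (9): P, Q, R, S, T, U, V, W, X
  1-simplices (19): PQ, PS, PT, PU, QR, QT, QW, QX, RT, RU, RV, RW, RX, SV, TU, TV, UV, UX, VX
  2-simplices (12): PQT, PTU, QRT, QRW, QRX, RTU, RTV, RUV, RUX, RVX, TUV, UVX
  3-simplices (2): RTUV, RUVX

giving chain groups C_0 ≅ Z^9, C_1 ≅ Z^19, C_2 ≅ Z^12, C_3 ≅ Z^2.

The boundary map ∂_1: C_1 → C_0 maps an edge to its endpoints' difference, ∂[p,q] = q − p. For instance
  ∂QX = X − Q.
The resulting 9×19 matrix has rank 8, and its Smith normal form has invariant factors (1,1,1,1,1,1,1,1).

The boundary map ∂_2: C_2 → C_1 acts by ∂[p,q,r] = [q,r] − [p,r] + [p,q]. For instance
  ∂RVX = VX − RX + RV,
  ∂UVX = VX − UX + UV.
As a 19×12 matrix over Z this has rank 10, with invariant factors (1,1,1,1,1,1,1,1,1,1).

∂_3: C_3 → C_2 sends each 3-simplex σ to the alternating sum Σ_i (−1)^i (σ with its i-th vertex removed). For instance
  ∂RTUV = TUV − RUV + RTV − RTU,
  ∂RUVX = UVX − RVX + RUX − RUV.
This gives a 12×2 integer matrix of rank 2; reducing to Smith normal form yields diagonal entries (1,1).

Reading off H_k = ker ∂_k / im ∂_{k+1}:

  H_0: rank C_0 − rank ∂_1 = 9 − 8 = 1, and the invariant factors of ∂_1 are all 1, so H_0 ≅ Z.
  H_1: rank ker ∂_1 − rank ∂_2 = (19 − 8) − 10 = 1, and the invariant factors of ∂_2 are all 1, so H_1 ≅ Z.
  H_2: rank ker ∂_2 − rank ∂_3 = (12 − 10) − 2 = 0, and the invariant factors of ∂_3 are all 1, so H_2 ≅ 0.
  H_3: rank ker ∂_3 − rank ∂_4 = (2 − 2) − 0 = 0, and there is no ∂_4, so H_3 ≅ 0.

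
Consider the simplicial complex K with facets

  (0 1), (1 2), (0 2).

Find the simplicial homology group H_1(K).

Fix the vertex order 0 < 1 < 2 and write every simplex with vertices in increasing order. Then dim K = 1 and the simplices of K are:

  0-simplices (3): [0], [1], [2]
  1-simplices (3): [0,1], [0,2], [1,2]

Hence C_0 ≅ Z^3, C_1 ≅ Z^3.

Boundary ∂_1: C_1 → C_0 sends each edge [p,q] (with p < q) to q − p. For instance
  ∂[1,2] = [2] − [1].
The resulting 3×3 matrix has rank 2, and its Smith normal form has invariant factors (1,1).

Computing H_k = (kernel of ∂_k) / (image of ∂_{k+1}):

  H_1: rank ker ∂_1 − rank ∂_2 = (3 − 2) − 0 = 1, and there is no ∂_2, so H_1 = Z.

H_1 = Z.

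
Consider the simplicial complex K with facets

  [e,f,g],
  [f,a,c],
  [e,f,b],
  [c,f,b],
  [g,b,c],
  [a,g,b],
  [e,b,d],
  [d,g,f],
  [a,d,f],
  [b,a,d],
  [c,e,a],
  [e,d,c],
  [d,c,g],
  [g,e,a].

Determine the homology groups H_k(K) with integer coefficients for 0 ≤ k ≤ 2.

Order the vertices as a < b < c < d < e < f < g. Listing each simplex with vertices in this order, K has dimension 2 with simplices:

  0-simplices (7): a, b, c, d, e, f, g
  1-simplices (21): ab, ac, ad, ae, af, ag, bc, bd, be, bf, bg, cd, ce, cf, cg, de, df, dg, ef, eg, fg
  2-simplices (14): abd, abg, ace, acf, adf, aeg, bcf, bcg, bde, bef, cde, cdg, dfg, efg

giving chain groups C_0 ≅ Z^7, C_1 ≅ Z^21, C_2 ≅ Z^14.

Boundary ∂_1: C_1 → C_0 sends each edge [p,q] (with p < q) to q − p. For instance
  ∂be = e − b.
The 7×21 boundary matrix has rank 6 and Smith normal form diag(1,1,1,1,1,1).

Boundary ∂_2: C_2 → C_1 sends each 2-simplex [p,q,r] to [q,r] − [p,r] + [p,q]. For instance
  ∂aeg = eg − ag + ae,
  ∂bde = de − be + bd.
The resulting 21×14 matrix has rank 13, and its Smith normal form has invariant factors (1,1,1,1,1,1,1,1,1,1,1,1,1).

Now H_k = ker ∂_k / im ∂_{k+1}, so:

  H_0: rank C_0 − rank ∂_1 = 7 − 6 = 1, and the invariant factors of ∂_1 are all 1, so H_0 = Z.
  H_1: rank ker ∂_1 − rank ∂_2 = (21 − 6) − 13 = 2, and the invariant factors of ∂_2 are all 1, so H_1 = Z^2.
  H_2: rank ker ∂_2 − rank ∂_3 = (14 − 13) − 0 = 1, and there is no ∂_3, so H_2 = Z.

As a check, the Euler characteristic is 7 − 21 + 14 = 0, which agrees with 1 − 2 + 1 = 0.

H_0 = Z,  H_1 = Z^2,  H_2 = Z.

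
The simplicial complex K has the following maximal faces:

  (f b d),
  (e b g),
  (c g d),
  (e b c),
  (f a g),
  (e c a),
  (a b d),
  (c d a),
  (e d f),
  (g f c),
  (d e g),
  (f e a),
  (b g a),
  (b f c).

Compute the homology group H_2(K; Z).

H_2 = Z.

Order the vertices as a < b < c < d < e < f < g. Listing each simplex with vertices in this order, K has dimension 2 with simplices:

  0-simplices (7): a, b, c, d, e, f, g
  1-simplices (21): ab, ac, ad, ae, af, ag, bc, bd, be, bf, bg, cd, ce, cf, cg, de, df, dg, ef, eg, fg
  2-simplices (14): abd, abg, acd, ace, aef, afg, bce, bcf, bdf, beg, cdg, cfg, def, deg

Hence C_0 ≅ Z^7, C_1 ≅ Z^21, C_2 ≅ Z^14.

∂_1: C_1 → C_0 sends each edge [p,q] (with p < q) to q − p. For instance
  ∂cf = f − c.
The 7×21 boundary matrix has rank 6 and Smith normal form diag(1,1,1,1,1,1).

Boundary ∂_2: C_2 → C_1 sends each 2-simplex [p,q,r] to [q,r] − [p,r] + [p,q]. For instance
  ∂acd = cd − ad + ac,
  ∂beg = eg − bg + be.
The 21×14 boundary matrix has rank 13 and Smith normal form diag(1,1,1,1,1,1,1,1,1,1,1,1,1).

From H_k ≅ ker(∂_k) / im(∂_{k+1}) we obtain:

  H_2: rank ker ∂_2 − rank ∂_3 = (14 − 13) − 0 = 1, and there is no ∂_3, so H_2 = Z.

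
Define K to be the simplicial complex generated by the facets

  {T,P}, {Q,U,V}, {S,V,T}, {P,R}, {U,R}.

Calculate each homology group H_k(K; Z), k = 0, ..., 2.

H_0 = Z,  H_1 = Z,  H_2 = 0.

We work with the vertex ordering P < Q < R < S < T < U < V. The simplices of K, each written with vertices in increasing order, are:

  0-simplices (7): P, Q, R, S, T, U, V
  1-simplices (9): PR, PT, QU, QV, RU, ST, SV, TV, UV
  2-simplices (2): QUV, STV

Hence C_0 ≅ Z^7, C_1 ≅ Z^9, C_2 ≅ Z^2.

∂_1: C_1 → C_0 is given by ∂[p,q] = [q] − [p]. For instance
  ∂PT = T − P.
The 7×9 boundary matrix has rank 6 and Smith normal form diag(1,1,1,1,1,1).

∂_2: C_2 → C_1 maps a triangle to the signed sum of its edges. For instance
  ∂STV = TV − SV + ST,
  ∂QUV = UV − QV + QU.
The resulting 9×2 matrix has rank 2, and its Smith normal form has invariant factors (1,1).

From H_k ≅ ker(∂_k) / im(∂_{k+1}) we obtain:

  H_0: rank C_0 − rank ∂_1 = 7 − 6 = 1, and the invariant factors of ∂_1 are all 1, so H_0 ≅ Z.
  H_1: rank ker ∂_1 − rank ∂_2 = (9 − 6) − 2 = 1, and the invariant factors of ∂_2 are all 1, so H_1 ≅ Z.
  H_2: rank ker ∂_2 − rank ∂_3 = (2 − 2) − 0 = 0, and there is no ∂_3, so H_2 ≅ 0.

As a check, the Euler characteristic is 7 − 9 + 2 = 0, which agrees with 1 − 1 + 0 = 0.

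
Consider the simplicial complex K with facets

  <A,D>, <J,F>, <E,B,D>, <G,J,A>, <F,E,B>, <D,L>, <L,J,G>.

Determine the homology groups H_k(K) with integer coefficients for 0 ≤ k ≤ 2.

H_0 = Z,  H_1 = Z^2,  H_2 = 0.

Fix the vertex order A < B < D < E < F < G < J < L and write every simplex with vertices in increasing order. Then dim K = 2 and the simplices of K are:

  0-simplices (8): A, B, D, E, F, G, J, L
  1-simplices (13): AD, AG, AJ, BD, BE, BF, DE, DL, EF, FJ, GJ, GL, JL
  2-simplices (4): AGJ, BDE, BEF, GJL

so the chain groups are C_0 ≅ Z^8, C_1 ≅ Z^13, C_2 ≅ Z^4.

The boundary map ∂_1: C_1 → C_0 is given by ∂[p,q] = [q] − [p]. For instance
  ∂FJ = J − F.
This gives a 8×13 integer matrix of rank 7; reducing to Smith normal form yields diagonal entries (1,1,1,1,1,1,1).

∂_2: C_2 → C_1 acts by ∂[p,q,r] = [q,r] − [p,r] + [p,q]. For instance
  ∂BEF = EF − BF + BE,
  ∂BDE = DE − BE + BD.
The 13×4 boundary matrix has rank 4 and Smith normal form diag(1,1,1,1).

Reading off H_k = ker ∂_k / im ∂_{k+1}:

  H_0: rank C_0 − rank ∂_1 = 8 − 7 = 1, and the invariant factors of ∂_1 are all 1, so H_0 ≅ Z.
  H_1: rank ker ∂_1 − rank ∂_2 = (13 − 7) − 4 = 2, and the invariant factors of ∂_2 are all 1, so H_1 ≅ Z^2.
  H_2: rank ker ∂_2 − rank ∂_3 = (4 − 4) − 0 = 0, and there is no ∂_3, so H_2 ≅ 0.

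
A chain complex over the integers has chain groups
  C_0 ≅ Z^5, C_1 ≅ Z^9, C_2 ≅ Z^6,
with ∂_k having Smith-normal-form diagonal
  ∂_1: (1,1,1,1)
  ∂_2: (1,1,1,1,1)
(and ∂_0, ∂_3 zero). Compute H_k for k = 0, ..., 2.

H_0: b_0 = 5 − 0 − 4 = 1; torsion from ∂_1 factors > 1: none. So H_0 ≅ Z.
H_1: b_1 = 9 − 4 − 5 = 0; torsion from ∂_2 factors > 1: none. So H_1 ≅ 0.
H_2: b_2 = 6 − 5 − 0 = 1; torsion from ∂_3 factors > 1: none. So H_2 ≅ Z.

H_0 ≅ Z,  H_1 = 0,  H_2 ≅ Z.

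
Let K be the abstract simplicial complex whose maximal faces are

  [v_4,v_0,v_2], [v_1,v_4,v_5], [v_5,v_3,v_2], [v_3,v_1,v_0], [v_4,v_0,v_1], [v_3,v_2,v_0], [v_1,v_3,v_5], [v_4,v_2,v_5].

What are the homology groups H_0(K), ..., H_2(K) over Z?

K has 6 vertices, 12 edges, 8 triangles.
rank ∂_0 = 0, rank ∂_1 = 5 ⇒ b_0 = 6 − 0 − 5 = 1; all invariant factors of ∂_1 are 1 so no torsion. So H_0 ≅ Z.
rank ∂_1 = 5, rank ∂_2 = 7 ⇒ b_1 = 12 − 5 − 7 = 0; all invariant factors of ∂_2 are 1 so no torsion. So H_1 ≅ 0.
rank ∂_2 = 7, rank ∂_3 = 0 ⇒ b_2 = 8 − 7 − 0 = 1. So H_2 ≅ Z.

H_0 = Z,  H_1 = 0,  H_2 = Z.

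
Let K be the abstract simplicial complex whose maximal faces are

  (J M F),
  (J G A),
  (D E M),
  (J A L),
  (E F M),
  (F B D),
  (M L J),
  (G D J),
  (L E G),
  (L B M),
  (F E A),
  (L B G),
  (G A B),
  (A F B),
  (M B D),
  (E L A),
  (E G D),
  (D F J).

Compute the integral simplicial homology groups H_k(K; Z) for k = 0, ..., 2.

H_0 = Z,  H_1 = Z ⊕ Z/2Z,  H_2 = 0.

Fix the vertex order A < B < D < E < F < G < J < L < M and write every simplex with vertices in increasing order. Then dim K = 2 and the simplices of K are:

  0-simplices (9): A, B, D, E, F, G, J, L, M
  1-simplices (27): AB, AE, AF, AG, AJ, AL, BD, BF, BG, BL, BM, DE, DF, DG, DJ, DM, EF, EG, EL, EM, FJ, FM, GJ, GL, JL, JM, LM
  2-simplices (18): ABF, ABG, AEF, AEL, AGJ, AJL, BDF, BDM, BGL, BLM, DEG, DEM, DFJ, DGJ, EFM, EGL, FJM, JLM

so the chain groups are C_0 ≅ Z^9, C_1 ≅ Z^27, C_2 ≅ Z^18.

∂_1: C_1 → C_0 sends each edge [p,q] (with p < q) to q − p. For instance
  ∂DM = M − D.
This gives a 9×27 integer matrix of rank 8; reducing to Smith normal form yields diagonal entries (1,1,1,1,1,1,1,1).

∂_2: C_2 → C_1 sends each 2-simplex [p,q,r] to [q,r] − [p,r] + [p,q]. For instance
  ∂JLM = LM − JM + JL,
  ∂DFJ = FJ − DJ + DF.
The resulting 27×18 matrix has rank 18, and its Smith normal form has invariant factors (1,1,1,1,1,1,1,1,1,1,1,1,1,1,1,1,1,2).

Now H_k = ker ∂_k / im ∂_{k+1}, so:

  H_0: rank C_0 − rank ∂_1 = 9 − 8 = 1, and the invariant factors of ∂_1 are all 1, so H_0 ≅ Z.
  H_1: rank ker ∂_1 − rank ∂_2 = (27 − 8) − 18 = 1, and ∂_2 has invariant factor 2 > 1, so H_1 ≅ Z ⊕ Z/2Z.
  H_2: rank ker ∂_2 − rank ∂_3 = (18 − 18) − 0 = 0, and there is no ∂_3, so H_2 ≅ 0.

(K is a triangulation of the Klein bottle.)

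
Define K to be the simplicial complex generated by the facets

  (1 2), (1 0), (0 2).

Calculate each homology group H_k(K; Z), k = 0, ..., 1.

K has 3 vertices, 3 edges.
rank ∂_0 = 0, rank ∂_1 = 2 ⇒ b_0 = 3 − 0 − 2 = 1; all invariant factors of ∂_1 are 1 so no torsion. So H_0 = Z.
rank ∂_1 = 2, rank ∂_2 = 0 ⇒ b_1 = 3 − 2 − 0 = 1. So H_1 = Z.

H_0 ≅ Z,  H_1 ≅ Z.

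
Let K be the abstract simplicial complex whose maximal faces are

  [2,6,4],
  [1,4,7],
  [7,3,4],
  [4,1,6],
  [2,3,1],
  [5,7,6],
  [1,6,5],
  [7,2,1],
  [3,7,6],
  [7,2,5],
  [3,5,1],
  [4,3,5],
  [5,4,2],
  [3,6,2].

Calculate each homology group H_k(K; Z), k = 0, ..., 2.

H_0 = Z,  H_1 = Z^2,  H_2 = Z.

We work with the vertex ordering 1 < 2 < 3 < 4 < 5 < 6 < 7. The simplices of K, each written with vertices in increasing order, are:

  0-simplices (7): [1], [2], [3], [4], [5], [6], [7]
  1-simplices (21): [1,2], [1,3], [1,4], [1,5], [1,6], [1,7], [2,3], [2,4], [2,5], [2,6], [2,7], [3,4], [3,5], [3,6], [3,7], [4,5], [4,6], [4,7], [5,6], [5,7], [6,7]
  2-simplices (14): [1,2,3], [1,2,7], [1,3,5], [1,4,6], [1,4,7], [1,5,6], [2,3,6], [2,4,5], [2,4,6], [2,5,7], [3,4,5], [3,4,7], [3,6,7], [5,6,7]

Hence C_0 ≅ Z^7, C_1 ≅ Z^21, C_2 ≅ Z^14.

The boundary map ∂_1: C_1 → C_0 sends each edge [p,q] (with p < q) to q − p. For instance
  ∂[3,6] = [6] − [3].
The resulting 7×21 matrix has rank 6, and its Smith normal form has invariant factors (1,1,1,1,1,1).

∂_2: C_2 → C_1 sends each 2-simplex [p,q,r] to [q,r] − [p,r] + [p,q]. For instance
  ∂[1,4,6] = [4,6] − [1,6] + [1,4],
  ∂[2,3,6] = [3,6] − [2,6] + [2,3].
The resulting 21×14 matrix has rank 13, and its Smith normal form has invariant factors (1,1,1,1,1,1,1,1,1,1,1,1,1).

Computing H_k = (kernel of ∂_k) / (image of ∂_{k+1}):

  H_0: rank C_0 − rank ∂_1 = 7 − 6 = 1, and the invariant factors of ∂_1 are all 1, so H_0 = Z.
  H_1: rank ker ∂_1 − rank ∂_2 = (21 − 6) − 13 = 2, and the invariant factors of ∂_2 are all 1, so H_1 = Z^2.
  H_2: rank ker ∂_2 − rank ∂_3 = (14 − 13) − 0 = 1, and there is no ∂_3, so H_2 = Z.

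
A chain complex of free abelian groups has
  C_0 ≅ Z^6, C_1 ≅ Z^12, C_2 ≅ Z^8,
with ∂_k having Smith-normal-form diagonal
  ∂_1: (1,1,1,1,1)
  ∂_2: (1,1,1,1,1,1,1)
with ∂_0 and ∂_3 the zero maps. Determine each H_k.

H_0 ≅ Z,  H_1 = 0,  H_2 ≅ Z.

H_0: b_0 = 6 − 0 − 5 = 1; torsion from ∂_1 factors > 1: none. So H_0 ≅ Z.
H_1: b_1 = 12 − 5 − 7 = 0; torsion from ∂_2 factors > 1: none. So H_1 ≅ 0.
H_2: b_2 = 8 − 7 − 0 = 1; torsion from ∂_3 factors > 1: none. So H_2 ≅ Z.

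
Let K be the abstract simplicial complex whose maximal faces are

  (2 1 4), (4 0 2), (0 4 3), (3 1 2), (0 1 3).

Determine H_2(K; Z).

H_2 = 0.

Take the total order 0 < 1 < 2 < 3 < 4 on the vertex set. Then K (dimension 2) consists of the simplices:

  0-simplices (5): [0], [1], [2], [3], [4]
  1-simplices (10): [0,1], [0,2], [0,3], [0,4], [1,2], [1,3], [1,4], [2,3], [2,4], [3,4]
  2-simplices (5): [0,1,3], [0,2,4], [0,3,4], [1,2,3], [1,2,4]

so the chain groups are C_0 ≅ Z^5, C_1 ≅ Z^10, C_2 ≅ Z^5.

The boundary map ∂_1: C_1 → C_0 sends each edge [p,q] (with p < q) to q − p.
The 5×10 boundary matrix has rank 4 and Smith normal form diag(1,1,1,1).

The boundary map ∂_2: C_2 → C_1 sends each 2-simplex [p,q,r] to [q,r] − [p,r] + [p,q]. For instance
  ∂[0,3,4] = [3,4] − [0,4] + [0,3],
  ∂[1,2,4] = [2,4] − [1,4] + [1,2].
The resulting 10×5 matrix has rank 5, and its Smith normal form has invariant factors (1,1,1,1,1).

Now H_k = ker ∂_k / im ∂_{k+1}, so:

  H_2: rank ker ∂_2 − rank ∂_3 = (5 − 5) − 0 = 0, and there is no ∂_3, so H_2 ≅ 0.

(K is a triangulation of the Möbius band.)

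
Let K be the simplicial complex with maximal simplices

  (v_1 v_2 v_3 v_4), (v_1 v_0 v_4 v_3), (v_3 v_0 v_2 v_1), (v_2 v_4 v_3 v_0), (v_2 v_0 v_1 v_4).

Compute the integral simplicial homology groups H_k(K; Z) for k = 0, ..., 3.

H_0 ≅ Z,  H_1 = 0,  H_2 = 0,  H_3 ≅ Z.

Order the vertices as v_0 < v_1 < v_2 < v_3 < v_4. Listing each simplex with vertices in this order, K has dimension 3 with simplices:

  0-simplices (5): [v_0], [v_1], [v_2], [v_3], [v_4]
  1-simplices (10): [v_0,v_1], [v_0,v_2], [v_0,v_3], [v_0,v_4], [v_1,v_2], [v_1,v_3], [v_1,v_4], [v_2,v_3], [v_2,v_4], [v_3,v_4]
  2-simplices (10): [v_0,v_1,v_2], [v_0,v_1,v_3], [v_0,v_1,v_4], [v_0,v_2,v_3], [v_0,v_2,v_4], [v_0,v_3,v_4], [v_1,v_2,v_3], [v_1,v_2,v_4], [v_1,v_3,v_4], [v_2,v_3,v_4]
  3-simplices (5): [v_0,v_1,v_2,v_3], [v_0,v_1,v_2,v_4], [v_0,v_1,v_3,v_4], [v_0,v_2,v_3,v_4], [v_1,v_2,v_3,v_4]

Hence C_0 ≅ Z^5, C_1 ≅ Z^10, C_2 ≅ Z^10, C_3 ≅ Z^5.

∂_1: C_1 → C_0 is given by ∂[p,q] = [q] − [p]. For instance
  ∂[v_1,v_4] = [v_4] − [v_1].
This gives a 5×10 integer matrix of rank 4; reducing to Smith normal form yields diagonal entries (1,1,1,1).

Boundary ∂_2: C_2 → C_1 acts by ∂[p,q,r] = [q,r] − [p,r] + [p,q]. For instance
  ∂[v_0,v_1,v_2] = [v_1,v_2] − [v_0,v_2] + [v_0,v_1],
  ∂[v_0,v_2,v_4] = [v_2,v_4] − [v_0,v_4] + [v_0,v_2].
The resulting 10×10 matrix has rank 6, and its Smith normal form has invariant factors (1,1,1,1,1,1).

∂_3: C_3 → C_2 sends each 3-simplex σ to the alternating sum Σ_i (−1)^i (σ with its i-th vertex removed). For instance
  ∂[v_0,v_1,v_2,v_4] = [v_1,v_2,v_4] − [v_0,v_2,v_4] + [v_0,v_1,v_4] − [v_0,v_1,v_2],
  ∂[v_0,v_2,v_3,v_4] = [v_2,v_3,v_4] − [v_0,v_3,v_4] + [v_0,v_2,v_4] − [v_0,v_2,v_3].
As a 10×5 matrix over Z this has rank 4, with invariant factors (1,1,1,1).

From H_k ≅ ker(∂_k) / im(∂_{k+1}) we obtain:

  H_0: rank C_0 − rank ∂_1 = 5 − 4 = 1, and the invariant factors of ∂_1 are all 1, so H_0 = Z.
  H_1: rank ker ∂_1 − rank ∂_2 = (10 − 4) − 6 = 0, and the invariant factors of ∂_2 are all 1, so H_1 = 0.
  H_2: rank ker ∂_2 − rank ∂_3 = (10 − 6) − 4 = 0, and the invariant factors of ∂_3 are all 1, so H_2 = 0.
  H_3: rank ker ∂_3 − rank ∂_4 = (5 − 4) − 0 = 1, and there is no ∂_4, so H_3 = Z.

As a check, the Euler characteristic is 5 − 10 + 10 − 5 = 0, which agrees with 1 − 0 + 0 − 1 = 0.
(K is a triangulation of the 3-sphere S^3.)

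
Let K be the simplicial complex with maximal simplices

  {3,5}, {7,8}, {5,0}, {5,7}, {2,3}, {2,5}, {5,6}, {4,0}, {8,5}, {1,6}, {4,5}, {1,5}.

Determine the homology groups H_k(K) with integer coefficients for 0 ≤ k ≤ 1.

H_0 = Z,  H_1 = Z^4.

Fix the vertex order 0 < 1 < 2 < 3 < 4 < 5 < 6 < 7 < 8 and write every simplex with vertices in increasing order. Then dim K = 1 and the simplices of K are:

  0-simplices (9): [0], [1], [2], [3], [4], [5], [6], [7], [8]
  1-simplices (12): [0,4], [0,5], [1,5], [1,6], [2,3], [2,5], [3,5], [4,5], [5,6], [5,7], [5,8], [7,8]

giving chain groups C_0 ≅ Z^9, C_1 ≅ Z^12.

∂_1: C_1 → C_0 is given by ∂[p,q] = [q] − [p].
The resulting 9×12 matrix has rank 8, and its Smith normal form has invariant factors (1,1,1,1,1,1,1,1).

Computing H_k = (kernel of ∂_k) / (image of ∂_{k+1}):

  H_0: rank C_0 − rank ∂_1 = 9 − 8 = 1, and the invariant factors of ∂_1 are all 1, so H_0 = Z.
  H_1: rank ker ∂_1 − rank ∂_2 = (12 − 8) − 0 = 4, and there is no ∂_2, so H_1 = Z^4.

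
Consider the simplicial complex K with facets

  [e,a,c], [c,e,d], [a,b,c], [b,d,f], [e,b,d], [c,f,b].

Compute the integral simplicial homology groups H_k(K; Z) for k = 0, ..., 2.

Order the vertices as a < b < c < d < e < f. Listing each simplex with vertices in this order, K has dimension 2 with simplices:

  0-simplices (6): a, b, c, d, e, f
  1-simplices (12): ab, ac, ae, bc, bd, be, bf, cd, ce, cf, de, df
  2-simplices (6): abc, ace, bcf, bde, bdf, cde

so the chain groups are C_0 ≅ Z^6, C_1 ≅ Z^12, C_2 ≅ Z^6.

∂_1: C_1 → C_0 is given by ∂[p,q] = [q] − [p]. For instance
  ∂ab = b − a.
The resulting 6×12 matrix has rank 5, and its Smith normal form has invariant factors (1,1,1,1,1).

Boundary ∂_2: C_2 → C_1 acts by ∂[p,q,r] = [q,r] − [p,r] + [p,q]. For instance
  ∂bcf = cf − bf + bc,
  ∂bdf = df − bf + bd.
The 12×6 boundary matrix has rank 6 and Smith normal form diag(1,1,1,1,1,1).

From H_k ≅ ker(∂_k) / im(∂_{k+1}) we obtain:

  H_0: rank C_0 − rank ∂_1 = 6 − 5 = 1, and the invariant factors of ∂_1 are all 1, so H_0 = Z.
  H_1: rank ker ∂_1 − rank ∂_2 = (12 − 5) − 6 = 1, and the invariant factors of ∂_2 are all 1, so H_1 = Z.
  H_2: rank ker ∂_2 − rank ∂_3 = (6 − 6) − 0 = 0, and there is no ∂_3, so H_2 = 0.

H_0 ≅ Z,  H_1 ≅ Z,  H_2 = 0.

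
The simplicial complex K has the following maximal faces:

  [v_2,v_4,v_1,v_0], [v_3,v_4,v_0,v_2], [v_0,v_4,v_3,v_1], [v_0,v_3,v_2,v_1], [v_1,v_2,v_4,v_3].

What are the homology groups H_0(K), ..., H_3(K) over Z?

H_0 ≅ Z,  H_1 = 0,  H_2 = 0,  H_3 ≅ Z.

Take the total order v_0 < v_1 < v_2 < v_3 < v_4 on the vertex set. Then K (dimension 3) consists of the simplices:

  0-simplices (5): [v_0], [v_1], [v_2], [v_3], [v_4]
  1-simplices (10): [v_0,v_1], [v_0,v_2], [v_0,v_3], [v_0,v_4], [v_1,v_2], [v_1,v_3], [v_1,v_4], [v_2,v_3], [v_2,v_4], [v_3,v_4]
  2-simplices (10): [v_0,v_1,v_2], [v_0,v_1,v_3], [v_0,v_1,v_4], [v_0,v_2,v_3], [v_0,v_2,v_4], [v_0,v_3,v_4], [v_1,v_2,v_3], [v_1,v_2,v_4], [v_1,v_3,v_4], [v_2,v_3,v_4]
  3-simplices (5): [v_0,v_1,v_2,v_3], [v_0,v_1,v_2,v_4], [v_0,v_1,v_3,v_4], [v_0,v_2,v_3,v_4], [v_1,v_2,v_3,v_4]

so the chain groups are C_0 ≅ Z^5, C_1 ≅ Z^10, C_2 ≅ Z^10, C_3 ≅ Z^5.

Boundary ∂_1: C_1 → C_0 is given by ∂[p,q] = [q] − [p]. For instance
  ∂[v_0,v_4] = [v_4] − [v_0].
The resulting 5×10 matrix has rank 4, and its Smith normal form has invariant factors (1,1,1,1).

The boundary map ∂_2: C_2 → C_1 sends each 2-simplex [p,q,r] to [q,r] − [p,r] + [p,q]. For instance
  ∂[v_1,v_2,v_3] = [v_2,v_3] − [v_1,v_3] + [v_1,v_2],
  ∂[v_0,v_1,v_4] = [v_1,v_4] − [v_0,v_4] + [v_0,v_1].
As a 10×10 matrix over Z this has rank 6, with invariant factors (1,1,1,1,1,1).

∂_3: C_3 → C_2 sends each 3-simplex σ to the alternating sum Σ_i (−1)^i (σ with its i-th vertex removed). For instance
  ∂[v_0,v_1,v_2,v_4] = [v_1,v_2,v_4] − [v_0,v_2,v_4] + [v_0,v_1,v_4] − [v_0,v_1,v_2],
  ∂[v_0,v_1,v_3,v_4] = [v_1,v_3,v_4] − [v_0,v_3,v_4] + [v_0,v_1,v_4] − [v_0,v_1,v_3].
As a 10×5 matrix over Z this has rank 4, with invariant factors (1,1,1,1).

Now H_k = ker ∂_k / im ∂_{k+1}, so:

  H_0: rank C_0 − rank ∂_1 = 5 − 4 = 1, and the invariant factors of ∂_1 are all 1, so H_0 ≅ Z.
  H_1: rank ker ∂_1 − rank ∂_2 = (10 − 4) − 6 = 0, and the invariant factors of ∂_2 are all 1, so H_1 ≅ 0.
  H_2: rank ker ∂_2 − rank ∂_3 = (10 − 6) − 4 = 0, and the invariant factors of ∂_3 are all 1, so H_2 ≅ 0.
  H_3: rank ker ∂_3 − rank ∂_4 = (5 − 4) − 0 = 1, and there is no ∂_4, so H_3 ≅ Z.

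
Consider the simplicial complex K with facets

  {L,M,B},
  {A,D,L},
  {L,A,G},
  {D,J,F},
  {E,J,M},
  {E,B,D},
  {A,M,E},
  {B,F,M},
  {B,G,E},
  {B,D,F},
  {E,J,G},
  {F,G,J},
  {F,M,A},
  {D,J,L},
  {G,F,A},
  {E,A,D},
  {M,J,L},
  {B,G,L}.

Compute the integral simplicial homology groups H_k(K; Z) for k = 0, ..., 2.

H_0 ≅ Z,  H_1 ≅ Z^2,  H_2 ≅ Z.

Order the vertices as A < B < D < E < F < G < J < L < M. Listing each simplex with vertices in this order, K has dimension 2 with simplices:

  0-simplices (9): A, B, D, E, F, G, J, L, M
  1-simplices (27): AD, AE, AF, AG, AL, AM, BD, BE, BF, BG, BL, BM, DE, DF, DJ, DL, EG, EJ, EM, FG, FJ, FM, GJ, GL, JL, JM, LM
  2-simplices (18): ADE, ADL, AEM, AFG, AFM, AGL, BDE, BDF, BEG, BFM, BGL, BLM, DFJ, DJL, EGJ, EJM, FGJ, JLM

Hence C_0 ≅ Z^9, C_1 ≅ Z^27, C_2 ≅ Z^18.

The boundary map ∂_1: C_1 → C_0 is given by ∂[p,q] = [q] − [p].
This gives a 9×27 integer matrix of rank 8; reducing to Smith normal form yields diagonal entries (1,1,1,1,1,1,1,1).

The boundary map ∂_2: C_2 → C_1 acts by ∂[p,q,r] = [q,r] − [p,r] + [p,q]. For instance
  ∂EGJ = GJ − EJ + EG,
  ∂DFJ = FJ − DJ + DF.
The 27×18 boundary matrix has rank 17 and Smith normal form diag(1,1,1,1,1,1,1,1,1,1,1,1,1,1,1,1,1).

Reading off H_k = ker ∂_k / im ∂_{k+1}:

  H_0: rank C_0 − rank ∂_1 = 9 − 8 = 1, and the invariant factors of ∂_1 are all 1, so H_0 ≅ Z.
  H_1: rank ker ∂_1 − rank ∂_2 = (27 − 8) − 17 = 2, and the invariant factors of ∂_2 are all 1, so H_1 ≅ Z^2.
  H_2: rank ker ∂_2 − rank ∂_3 = (18 − 17) − 0 = 1, and there is no ∂_3, so H_2 ≅ Z.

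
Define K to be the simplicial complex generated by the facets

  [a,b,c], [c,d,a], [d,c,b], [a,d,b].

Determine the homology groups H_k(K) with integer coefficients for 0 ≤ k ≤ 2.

H_0 = Z,  H_1 = 0,  H_2 = Z.

K has 4 vertices, 6 edges, 4 triangles.
rank ∂_0 = 0, rank ∂_1 = 3 ⇒ b_0 = 4 − 0 − 3 = 1; all invariant factors of ∂_1 are 1 so no torsion. So H_0 ≅ Z.
rank ∂_1 = 3, rank ∂_2 = 3 ⇒ b_1 = 6 − 3 − 3 = 0; all invariant factors of ∂_2 are 1 so no torsion. So H_1 ≅ 0.
rank ∂_2 = 3, rank ∂_3 = 0 ⇒ b_2 = 4 − 3 − 0 = 1. So H_2 ≅ Z.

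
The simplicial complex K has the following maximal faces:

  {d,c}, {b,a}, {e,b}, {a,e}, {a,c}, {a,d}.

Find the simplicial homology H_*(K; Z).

Take the total order a < b < c < d < e on the vertex set. Then K (dimension 1) consists of the simplices:

  0-simplices (5): a, b, c, d, e
  1-simplices (6): ab, ac, ad, ae, be, cd

so the chain groups are C_0 ≅ Z^5, C_1 ≅ Z^6.

The boundary map ∂_1: C_1 → C_0 is given by ∂[p,q] = [q] − [p]. For instance
  ∂ac = c − a.
As a 5×6 matrix over Z this has rank 4, with invariant factors (1,1,1,1).

Reading off H_k = ker ∂_k / im ∂_{k+1}:

  H_0: rank C_0 − rank ∂_1 = 5 − 4 = 1, and the invariant factors of ∂_1 are all 1, so H_0 = Z.
  H_1: rank ker ∂_1 − rank ∂_2 = (6 − 4) − 0 = 2, and there is no ∂_2, so H_1 = Z^2.

H_0 ≅ Z,  H_1 ≅ Z^2.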